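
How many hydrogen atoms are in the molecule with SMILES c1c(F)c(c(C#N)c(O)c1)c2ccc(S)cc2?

Hydrogens are implicit in SMILES; fill each atom to its normal valence:
  6 × C (aromatic): 1 H each → 6
  6 × C (aromatic): no H
  1 × C: no H
  1 × F: no H
  1 × N: no H
  1 × O: 1 H
  1 × S: 1 H
  Total hydrogens = 8.

8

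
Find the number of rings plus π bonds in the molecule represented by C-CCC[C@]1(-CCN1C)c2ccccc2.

Molecular formula from the SMILES: C14H21N.
DoU = (2C + 2 + N − H − X)/2 = (2·14 + 2 + 1 − 21 − 0)/2 = 10/2 = 5.
(Structurally: 2 ring(s) + 3 π bond(s) = 5.)

5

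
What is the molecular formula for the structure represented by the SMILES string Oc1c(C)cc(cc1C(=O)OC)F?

Heavy atoms from the SMILES: 9 C, 1 F, 3 O.
Implicit hydrogens by atom environment:
  4 × C (aromatic): no H
  2 × C: 3 H each → 6
  2 × C (aromatic): 1 H each → 2
  2 × O: no H
  1 × C: no H
  1 × F: no H
  1 × O: 1 H
  Total hydrogens = 9.
Molecular formula: C9H9FO3

C9H9FO3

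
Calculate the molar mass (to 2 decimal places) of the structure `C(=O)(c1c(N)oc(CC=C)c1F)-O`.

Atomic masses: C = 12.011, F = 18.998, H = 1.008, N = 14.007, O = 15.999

Molecular formula: C8H8FNO3.
M = 8×12.011 + 1×18.998 + 8×1.008 + 1×14.007 + 3×15.999 = 185.15 g/mol.

185.15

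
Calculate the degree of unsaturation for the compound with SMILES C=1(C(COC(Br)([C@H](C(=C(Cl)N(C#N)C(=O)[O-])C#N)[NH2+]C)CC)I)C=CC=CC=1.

10

Molecular formula from the SMILES: C18H19BrClIN4O3.
DoU = (2C + 2 + N − H − X)/2 = (2·18 + 2 + 4 − 19 − 3)/2 = 20/2 = 10.
(Structurally: 1 ring(s) + 9 π bond(s) = 10.)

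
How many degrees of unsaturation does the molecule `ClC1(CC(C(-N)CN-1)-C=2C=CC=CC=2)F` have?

5

Molecular formula from the SMILES: C11H14ClFN2.
DoU = (2C + 2 + N − H − X)/2 = (2·11 + 2 + 2 − 14 − 2)/2 = 10/2 = 5.
(Structurally: 2 ring(s) + 3 π bond(s) = 5.)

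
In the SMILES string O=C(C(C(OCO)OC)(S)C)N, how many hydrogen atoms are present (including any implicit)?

Hydrogens are implicit in SMILES; fill each atom to its normal valence:
  3 × O: no H
  2 × C: 3 H each → 6
  2 × C: no H
  1 × C: 2 H
  1 × C: 1 H
  1 × N: 2 H
  1 × O: 1 H
  1 × S: 1 H
  Total hydrogens = 13.

13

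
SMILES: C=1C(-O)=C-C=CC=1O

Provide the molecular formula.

Heavy atoms from the SMILES: 6 C, 2 O.
Implicit hydrogens by atom environment:
  4 × C (aromatic): 1 H each → 4
  2 × C (aromatic): no H
  2 × O: 1 H each → 2
  Total hydrogens = 6.
Molecular formula: C6H6O2

C6H6O2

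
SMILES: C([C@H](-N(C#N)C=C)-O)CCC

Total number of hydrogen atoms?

Hydrogens are implicit in SMILES; fill each atom to its normal valence:
  4 × C: 2 H each → 8
  2 × C: 1 H each → 2
  2 × N: no H
  1 × C: 3 H
  1 × C: no H
  1 × O: 1 H
  Total hydrogens = 14.

14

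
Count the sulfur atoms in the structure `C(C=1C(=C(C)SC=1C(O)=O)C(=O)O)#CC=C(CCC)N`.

The symbol for sulfur appears 1 time in the SMILES.

1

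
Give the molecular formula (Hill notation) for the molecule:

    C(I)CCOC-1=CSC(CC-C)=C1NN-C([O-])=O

Heavy atoms from the SMILES: 11 C, 1 I, 2 N, 3 O, 1 S.
Implicit hydrogens by atom environment:
  5 × C: 2 H each → 10
  3 × C (aromatic): no H
  2 × N: 1 H each → 2
  2 × O: no H
  1 × C: 3 H
  1 × C (aromatic): 1 H
  1 × C: no H
  1 × I: no H
  1 × O (charge -1): no H
  1 × S (aromatic): no H
  Total hydrogens = 16.
Net charge -1.
Molecular formula: C11H16IN2O3S-

C11H16IN2O3S-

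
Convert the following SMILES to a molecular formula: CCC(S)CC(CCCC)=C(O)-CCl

C11H21ClOS

Heavy atoms from the SMILES: 11 C, 1 Cl, 1 O, 1 S.
Implicit hydrogens by atom environment:
  6 × C: 2 H each → 12
  2 × C: 3 H each → 6
  2 × C: no H
  1 × C: 1 H
  1 × Cl: no H
  1 × O: 1 H
  1 × S: 1 H
  Total hydrogens = 21.
Molecular formula: C11H21ClOS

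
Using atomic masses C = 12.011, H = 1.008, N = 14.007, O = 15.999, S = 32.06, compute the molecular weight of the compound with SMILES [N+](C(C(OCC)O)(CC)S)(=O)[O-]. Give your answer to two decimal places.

195.23

Molecular formula: C6H13NO4S.
M = 6×12.011 + 13×1.008 + 1×14.007 + 4×15.999 + 1×32.06 = 195.23 g/mol.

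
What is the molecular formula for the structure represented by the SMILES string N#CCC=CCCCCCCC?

C11H19N

Heavy atoms from the SMILES: 11 C, 1 N.
Implicit hydrogens by atom environment:
  7 × C: 2 H each → 14
  2 × C: 1 H each → 2
  1 × C: 3 H
  1 × C: no H
  1 × N: no H
  Total hydrogens = 19.
Molecular formula: C11H19N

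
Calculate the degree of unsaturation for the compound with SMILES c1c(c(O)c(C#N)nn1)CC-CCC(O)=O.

7

Molecular formula from the SMILES: C10H11N3O3.
DoU = (2C + 2 + N − H − X)/2 = (2·10 + 2 + 3 − 11 − 0)/2 = 14/2 = 7.
(Structurally: 1 ring(s) + 6 π bond(s) = 7.)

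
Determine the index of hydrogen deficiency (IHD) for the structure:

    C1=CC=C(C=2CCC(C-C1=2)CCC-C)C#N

7

Molecular formula from the SMILES: C15H19N.
DoU = (2C + 2 + N − H − X)/2 = (2·15 + 2 + 1 − 19 − 0)/2 = 14/2 = 7.
(Structurally: 2 ring(s) + 5 π bond(s) = 7.)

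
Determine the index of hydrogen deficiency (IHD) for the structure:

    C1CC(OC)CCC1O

1

Molecular formula from the SMILES: C7H14O2.
DoU = (2C + 2 + N − H − X)/2 = (2·7 + 2 + 0 − 14 − 0)/2 = 2/2 = 1.
(Structurally: 1 ring(s) + 0 π bond(s) = 1.)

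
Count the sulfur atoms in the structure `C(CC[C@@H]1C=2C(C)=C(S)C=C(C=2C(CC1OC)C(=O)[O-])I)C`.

The symbol for sulfur appears 1 time in the SMILES.

1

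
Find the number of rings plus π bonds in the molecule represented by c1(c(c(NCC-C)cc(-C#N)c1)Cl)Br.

6

Molecular formula from the SMILES: C10H10BrClN2.
DoU = (2C + 2 + N − H − X)/2 = (2·10 + 2 + 2 − 10 − 2)/2 = 12/2 = 6.
(Structurally: 1 ring(s) + 5 π bond(s) = 6.)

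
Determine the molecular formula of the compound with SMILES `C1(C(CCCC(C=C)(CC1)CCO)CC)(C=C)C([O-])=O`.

Heavy atoms from the SMILES: 17 C, 3 O.
Implicit hydrogens by atom environment:
  10 × C: 2 H each → 20
  3 × C: 1 H each → 3
  3 × C: no H
  1 × C: 3 H
  1 × O: 1 H
  1 × O: no H
  1 × O (charge -1): no H
  Total hydrogens = 27.
Net charge -1.
Molecular formula: C17H27O3-

C17H27O3-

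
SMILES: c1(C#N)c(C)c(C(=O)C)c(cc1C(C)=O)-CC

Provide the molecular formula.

C14H15NO2

Heavy atoms from the SMILES: 14 C, 1 N, 2 O.
Implicit hydrogens by atom environment:
  5 × C (aromatic): no H
  4 × C: 3 H each → 12
  3 × C: no H
  2 × O: no H
  1 × C: 2 H
  1 × C (aromatic): 1 H
  1 × N: no H
  Total hydrogens = 15.
Molecular formula: C14H15NO2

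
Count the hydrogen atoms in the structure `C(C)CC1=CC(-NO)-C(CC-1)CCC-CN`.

Hydrogens are implicit in SMILES; fill each atom to its normal valence:
  8 × C: 2 H each → 16
  3 × C: 1 H each → 3
  1 × C: 3 H
  1 × C: no H
  1 × N: 2 H
  1 × N: 1 H
  1 × O: 1 H
  Total hydrogens = 26.

26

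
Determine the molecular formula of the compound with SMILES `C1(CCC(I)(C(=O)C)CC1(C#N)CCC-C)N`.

C13H21IN2O

Heavy atoms from the SMILES: 13 C, 1 I, 2 N, 1 O.
Implicit hydrogens by atom environment:
  6 × C: 2 H each → 12
  4 × C: no H
  2 × C: 3 H each → 6
  1 × C: 1 H
  1 × I: no H
  1 × N: 2 H
  1 × N: no H
  1 × O: no H
  Total hydrogens = 21.
Molecular formula: C13H21IN2O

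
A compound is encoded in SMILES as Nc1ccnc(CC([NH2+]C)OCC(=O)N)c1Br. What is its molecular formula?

Heavy atoms from the SMILES: 1 Br, 10 C, 4 N, 2 O.
Implicit hydrogens by atom environment:
  3 × C (aromatic): no H
  2 × C: 2 H each → 4
  2 × C (aromatic): 1 H each → 2
  2 × N: 2 H each → 4
  2 × O: no H
  1 × Br: no H
  1 × C: 3 H
  1 × C: 1 H
  1 × C: no H
  1 × N (charge +1): 2 H
  1 × N (aromatic): no H
  Total hydrogens = 16.
Net charge +1.
Molecular formula: C10H16BrN4O2+

C10H16BrN4O2+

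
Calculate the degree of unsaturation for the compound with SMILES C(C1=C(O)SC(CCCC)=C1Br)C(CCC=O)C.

4

Molecular formula from the SMILES: C14H21BrO2S.
DoU = (2C + 2 + N − H − X)/2 = (2·14 + 2 + 0 − 21 − 1)/2 = 8/2 = 4.
(Structurally: 1 ring(s) + 3 π bond(s) = 4.)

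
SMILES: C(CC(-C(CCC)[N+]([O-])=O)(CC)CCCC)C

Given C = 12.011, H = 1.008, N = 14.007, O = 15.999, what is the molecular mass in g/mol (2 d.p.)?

243.39

Molecular formula: C14H29NO2.
M = 14×12.011 + 29×1.008 + 1×14.007 + 2×15.999 = 243.39 g/mol.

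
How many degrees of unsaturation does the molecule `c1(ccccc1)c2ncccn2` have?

8

Molecular formula from the SMILES: C10H8N2.
DoU = (2C + 2 + N − H − X)/2 = (2·10 + 2 + 2 − 8 − 0)/2 = 16/2 = 8.
(Structurally: 2 ring(s) + 6 π bond(s) = 8.)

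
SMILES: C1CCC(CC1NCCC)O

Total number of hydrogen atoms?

Hydrogens are implicit in SMILES; fill each atom to its normal valence:
  6 × C: 2 H each → 12
  2 × C: 1 H each → 2
  1 × C: 3 H
  1 × N: 1 H
  1 × O: 1 H
  Total hydrogens = 19.

19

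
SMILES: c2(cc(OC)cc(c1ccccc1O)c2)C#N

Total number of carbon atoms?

The symbol for carbon appears 14 times in the SMILES. Lowercase c denotes aromatic carbon and counts toward C.

14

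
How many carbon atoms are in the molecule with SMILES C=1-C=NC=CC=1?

The symbol for carbon appears 5 times in the SMILES.

5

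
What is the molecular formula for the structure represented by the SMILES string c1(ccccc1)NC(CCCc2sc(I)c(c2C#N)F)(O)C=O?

Heavy atoms from the SMILES: 16 C, 1 F, 1 I, 2 N, 2 O, 1 S.
Implicit hydrogens by atom environment:
  5 × C (aromatic): 1 H each → 5
  5 × C (aromatic): no H
  3 × C: 2 H each → 6
  2 × C: no H
  1 × C: 1 H
  1 × F: no H
  1 × I: no H
  1 × N: 1 H
  1 × N: no H
  1 × O: 1 H
  1 × O: no H
  1 × S (aromatic): no H
  Total hydrogens = 14.
Molecular formula: C16H14FIN2O2S

C16H14FIN2O2S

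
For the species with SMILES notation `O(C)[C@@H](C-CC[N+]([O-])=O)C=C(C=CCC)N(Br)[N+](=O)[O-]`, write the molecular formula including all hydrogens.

C11H18BrN3O5

Heavy atoms from the SMILES: 1 Br, 11 C, 3 N, 5 O.
Implicit hydrogens by atom environment:
  4 × C: 2 H each → 8
  4 × C: 1 H each → 4
  3 × O: no H
  2 × C: 3 H each → 6
  2 × N (charge +1): no H
  2 × O (charge -1): no H
  1 × Br: no H
  1 × C: no H
  1 × N: no H
  Total hydrogens = 18.
Molecular formula: C11H18BrN3O5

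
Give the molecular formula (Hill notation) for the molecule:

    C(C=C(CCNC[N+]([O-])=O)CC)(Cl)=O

Heavy atoms from the SMILES: 8 C, 1 Cl, 2 N, 3 O.
Implicit hydrogens by atom environment:
  4 × C: 2 H each → 8
  2 × C: no H
  2 × O: no H
  1 × C: 3 H
  1 × C: 1 H
  1 × Cl: no H
  1 × N: 1 H
  1 × N (charge +1): no H
  1 × O (charge -1): no H
  Total hydrogens = 13.
Molecular formula: C8H13ClN2O3

C8H13ClN2O3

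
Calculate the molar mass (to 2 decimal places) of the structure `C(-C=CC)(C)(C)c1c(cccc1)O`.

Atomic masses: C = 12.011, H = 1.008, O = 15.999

176.26

Molecular formula: C12H16O.
M = 12×12.011 + 16×1.008 + 1×15.999 = 176.26 g/mol.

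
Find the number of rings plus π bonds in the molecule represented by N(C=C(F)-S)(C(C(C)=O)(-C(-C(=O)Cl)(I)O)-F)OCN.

3

Molecular formula from the SMILES: C8H10ClF2IN2O4S.
DoU = (2C + 2 + N − H − X)/2 = (2·8 + 2 + 2 − 10 − 4)/2 = 6/2 = 3.
(Structurally: 0 ring(s) + 3 π bond(s) = 3.)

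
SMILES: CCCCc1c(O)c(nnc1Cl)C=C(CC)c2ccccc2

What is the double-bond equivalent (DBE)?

Molecular formula from the SMILES: C18H21ClN2O.
DoU = (2C + 2 + N − H − X)/2 = (2·18 + 2 + 2 − 21 − 1)/2 = 18/2 = 9.
(Structurally: 2 ring(s) + 7 π bond(s) = 9.)

9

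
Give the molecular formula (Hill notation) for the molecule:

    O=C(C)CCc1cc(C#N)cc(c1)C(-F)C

C13H14FNO

Heavy atoms from the SMILES: 13 C, 1 F, 1 N, 1 O.
Implicit hydrogens by atom environment:
  3 × C (aromatic): 1 H each → 3
  3 × C (aromatic): no H
  2 × C: 3 H each → 6
  2 × C: 2 H each → 4
  2 × C: no H
  1 × C: 1 H
  1 × F: no H
  1 × N: no H
  1 × O: no H
  Total hydrogens = 14.
Molecular formula: C13H14FNO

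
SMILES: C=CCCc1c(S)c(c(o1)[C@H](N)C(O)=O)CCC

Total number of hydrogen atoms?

19

Hydrogens are implicit in SMILES; fill each atom to its normal valence:
  5 × C: 2 H each → 10
  4 × C (aromatic): no H
  2 × C: 1 H each → 2
  1 × C: 3 H
  1 × C: no H
  1 × N: 2 H
  1 × O: 1 H
  1 × O (aromatic): no H
  1 × O: no H
  1 × S: 1 H
  Total hydrogens = 19.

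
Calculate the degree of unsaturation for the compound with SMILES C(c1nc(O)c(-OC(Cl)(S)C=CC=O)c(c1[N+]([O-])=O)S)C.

7

Molecular formula from the SMILES: C11H11ClN2O5S2.
DoU = (2C + 2 + N − H − X)/2 = (2·11 + 2 + 2 − 11 − 1)/2 = 14/2 = 7.
(Structurally: 1 ring(s) + 6 π bond(s) = 7.)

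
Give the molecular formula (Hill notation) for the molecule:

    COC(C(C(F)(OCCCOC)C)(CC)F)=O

Heavy atoms from the SMILES: 11 C, 2 F, 4 O.
Implicit hydrogens by atom environment:
  4 × C: 3 H each → 12
  4 × C: 2 H each → 8
  4 × O: no H
  3 × C: no H
  2 × F: no H
  Total hydrogens = 20.
Molecular formula: C11H20F2O4

C11H20F2O4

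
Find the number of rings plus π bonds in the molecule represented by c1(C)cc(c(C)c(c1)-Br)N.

Molecular formula from the SMILES: C8H10BrN.
DoU = (2C + 2 + N − H − X)/2 = (2·8 + 2 + 1 − 10 − 1)/2 = 8/2 = 4.
(Structurally: 1 ring(s) + 3 π bond(s) = 4.)

4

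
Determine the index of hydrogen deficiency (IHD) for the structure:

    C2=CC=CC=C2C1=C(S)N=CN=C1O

8

Molecular formula from the SMILES: C10H8N2OS.
DoU = (2C + 2 + N − H − X)/2 = (2·10 + 2 + 2 − 8 − 0)/2 = 16/2 = 8.
(Structurally: 2 ring(s) + 6 π bond(s) = 8.)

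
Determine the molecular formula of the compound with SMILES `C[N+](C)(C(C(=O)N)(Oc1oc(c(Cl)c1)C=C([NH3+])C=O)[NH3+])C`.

[C12H20ClN4O4]3+

Heavy atoms from the SMILES: 12 C, 1 Cl, 4 N, 4 O.
Implicit hydrogens by atom environment:
  3 × C: 3 H each → 9
  3 × C (aromatic): no H
  3 × C: no H
  3 × O: no H
  2 × C: 1 H each → 2
  2 × N (charge +1): 3 H each → 6
  1 × C (aromatic): 1 H
  1 × Cl: no H
  1 × N: 2 H
  1 × N (charge +1): no H
  1 × O (aromatic): no H
  Total hydrogens = 20.
Net charge +3.
Molecular formula: [C12H20ClN4O4]3+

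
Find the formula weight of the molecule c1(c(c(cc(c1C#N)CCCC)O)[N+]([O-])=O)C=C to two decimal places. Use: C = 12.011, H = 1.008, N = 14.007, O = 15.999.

Molecular formula: C13H14N2O3.
M = 13×12.011 + 14×1.008 + 2×14.007 + 3×15.999 = 246.27 g/mol.

246.27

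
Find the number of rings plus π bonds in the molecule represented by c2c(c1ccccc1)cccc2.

8

Molecular formula from the SMILES: C12H10.
DoU = (2C + 2 + N − H − X)/2 = (2·12 + 2 + 0 − 10 − 0)/2 = 16/2 = 8.
(Structurally: 2 ring(s) + 6 π bond(s) = 8.)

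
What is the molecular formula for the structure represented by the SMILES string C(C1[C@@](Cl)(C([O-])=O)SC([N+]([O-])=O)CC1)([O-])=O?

[C7H6ClNO6S]2-

Heavy atoms from the SMILES: 7 C, 1 Cl, 1 N, 6 O, 1 S.
Implicit hydrogens by atom environment:
  3 × C: no H
  3 × O: no H
  3 × O (charge -1): no H
  2 × C: 2 H each → 4
  2 × C: 1 H each → 2
  1 × Cl: no H
  1 × N (charge +1): no H
  1 × S: no H
  Total hydrogens = 6.
Net charge -2.
Molecular formula: [C7H6ClNO6S]2-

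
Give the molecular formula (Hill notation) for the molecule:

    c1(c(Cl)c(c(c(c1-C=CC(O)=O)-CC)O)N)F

Heavy atoms from the SMILES: 11 C, 1 Cl, 1 F, 1 N, 3 O.
Implicit hydrogens by atom environment:
  6 × C (aromatic): no H
  2 × C: 1 H each → 2
  2 × O: 1 H each → 2
  1 × C: 3 H
  1 × C: 2 H
  1 × C: no H
  1 × Cl: no H
  1 × F: no H
  1 × N: 2 H
  1 × O: no H
  Total hydrogens = 11.
Molecular formula: C11H11ClFNO3

C11H11ClFNO3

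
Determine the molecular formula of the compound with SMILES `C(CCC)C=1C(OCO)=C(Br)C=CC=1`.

Heavy atoms from the SMILES: 1 Br, 11 C, 2 O.
Implicit hydrogens by atom environment:
  4 × C: 2 H each → 8
  3 × C (aromatic): 1 H each → 3
  3 × C (aromatic): no H
  1 × Br: no H
  1 × C: 3 H
  1 × O: 1 H
  1 × O: no H
  Total hydrogens = 15.
Molecular formula: C11H15BrO2

C11H15BrO2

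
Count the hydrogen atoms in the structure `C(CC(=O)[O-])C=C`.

7

Hydrogens are implicit in SMILES; fill each atom to its normal valence:
  3 × C: 2 H each → 6
  1 × C: 1 H
  1 × C: no H
  1 × O: no H
  1 × O (charge -1): no H
  Total hydrogens = 7.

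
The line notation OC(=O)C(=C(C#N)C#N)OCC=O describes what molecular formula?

C7H4N2O4

Heavy atoms from the SMILES: 7 C, 2 N, 4 O.
Implicit hydrogens by atom environment:
  5 × C: no H
  3 × O: no H
  2 × N: no H
  1 × C: 2 H
  1 × C: 1 H
  1 × O: 1 H
  Total hydrogens = 4.
Molecular formula: C7H4N2O4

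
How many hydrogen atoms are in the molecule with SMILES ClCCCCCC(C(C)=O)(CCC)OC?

Hydrogens are implicit in SMILES; fill each atom to its normal valence:
  7 × C: 2 H each → 14
  3 × C: 3 H each → 9
  2 × C: no H
  2 × O: no H
  1 × Cl: no H
  Total hydrogens = 23.

23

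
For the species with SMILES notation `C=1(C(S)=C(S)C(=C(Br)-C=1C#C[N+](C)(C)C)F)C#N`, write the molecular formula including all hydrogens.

Heavy atoms from the SMILES: 1 Br, 12 C, 1 F, 2 N, 2 S.
Implicit hydrogens by atom environment:
  6 × C (aromatic): no H
  3 × C: 3 H each → 9
  3 × C: no H
  2 × S: 1 H each → 2
  1 × Br: no H
  1 × F: no H
  1 × N: no H
  1 × N (charge +1): no H
  Total hydrogens = 11.
Net charge +1.
Molecular formula: C12H11BrFN2S2+

C12H11BrFN2S2+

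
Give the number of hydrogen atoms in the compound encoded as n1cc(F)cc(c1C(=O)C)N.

7

Hydrogens are implicit in SMILES; fill each atom to its normal valence:
  3 × C (aromatic): no H
  2 × C (aromatic): 1 H each → 2
  1 × C: 3 H
  1 × C: no H
  1 × F: no H
  1 × N: 2 H
  1 × N (aromatic): no H
  1 × O: no H
  Total hydrogens = 7.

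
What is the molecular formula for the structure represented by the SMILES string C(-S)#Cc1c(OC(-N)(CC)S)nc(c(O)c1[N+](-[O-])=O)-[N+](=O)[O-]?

C10H10N4O6S2

Heavy atoms from the SMILES: 10 C, 4 N, 6 O, 2 S.
Implicit hydrogens by atom environment:
  5 × C (aromatic): no H
  3 × C: no H
  3 × O: no H
  2 × N (charge +1): no H
  2 × O (charge -1): no H
  2 × S: 1 H each → 2
  1 × C: 3 H
  1 × C: 2 H
  1 × N: 2 H
  1 × N (aromatic): no H
  1 × O: 1 H
  Total hydrogens = 10.
Molecular formula: C10H10N4O6S2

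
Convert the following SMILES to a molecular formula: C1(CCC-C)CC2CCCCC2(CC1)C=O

Heavy atoms from the SMILES: 15 C, 1 O.
Implicit hydrogens by atom environment:
  10 × C: 2 H each → 20
  3 × C: 1 H each → 3
  1 × C: 3 H
  1 × C: no H
  1 × O: no H
  Total hydrogens = 26.
Molecular formula: C15H26O

C15H26O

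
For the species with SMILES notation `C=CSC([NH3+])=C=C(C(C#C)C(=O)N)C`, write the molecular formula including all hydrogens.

Heavy atoms from the SMILES: 10 C, 2 N, 1 O, 1 S.
Implicit hydrogens by atom environment:
  5 × C: no H
  3 × C: 1 H each → 3
  1 × C: 3 H
  1 × C: 2 H
  1 × N (charge +1): 3 H
  1 × N: 2 H
  1 × O: no H
  1 × S: no H
  Total hydrogens = 13.
Net charge +1.
Molecular formula: C10H13N2OS+

C10H13N2OS+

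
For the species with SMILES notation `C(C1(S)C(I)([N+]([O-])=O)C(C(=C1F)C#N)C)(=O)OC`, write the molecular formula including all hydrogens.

Heavy atoms from the SMILES: 9 C, 1 F, 1 I, 2 N, 4 O, 1 S.
Implicit hydrogens by atom environment:
  6 × C: no H
  3 × O: no H
  2 × C: 3 H each → 6
  1 × C: 1 H
  1 × F: no H
  1 × I: no H
  1 × N (charge +1): no H
  1 × N: no H
  1 × O (charge -1): no H
  1 × S: 1 H
  Total hydrogens = 8.
Molecular formula: C9H8FIN2O4S

C9H8FIN2O4S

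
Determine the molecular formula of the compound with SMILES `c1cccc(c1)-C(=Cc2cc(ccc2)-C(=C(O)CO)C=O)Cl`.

Heavy atoms from the SMILES: 18 C, 1 Cl, 3 O.
Implicit hydrogens by atom environment:
  9 × C (aromatic): 1 H each → 9
  3 × C: no H
  3 × C (aromatic): no H
  2 × C: 1 H each → 2
  2 × O: 1 H each → 2
  1 × C: 2 H
  1 × Cl: no H
  1 × O: no H
  Total hydrogens = 15.
Molecular formula: C18H15ClO3

C18H15ClO3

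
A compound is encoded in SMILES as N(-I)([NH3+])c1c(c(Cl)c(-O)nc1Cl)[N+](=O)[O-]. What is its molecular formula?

C5H4Cl2IN4O3+

Heavy atoms from the SMILES: 5 C, 2 Cl, 1 I, 4 N, 3 O.
Implicit hydrogens by atom environment:
  5 × C (aromatic): no H
  2 × Cl: no H
  1 × I: no H
  1 × N (charge +1): 3 H
  1 × N (aromatic): no H
  1 × N (charge +1): no H
  1 × N: no H
  1 × O: 1 H
  1 × O: no H
  1 × O (charge -1): no H
  Total hydrogens = 4.
Net charge +1.
Molecular formula: C5H4Cl2IN4O3+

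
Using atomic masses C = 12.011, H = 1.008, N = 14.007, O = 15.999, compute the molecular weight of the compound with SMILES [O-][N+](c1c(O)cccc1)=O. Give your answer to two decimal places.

Molecular formula: C6H5NO3.
M = 6×12.011 + 5×1.008 + 1×14.007 + 3×15.999 = 139.11 g/mol.

139.11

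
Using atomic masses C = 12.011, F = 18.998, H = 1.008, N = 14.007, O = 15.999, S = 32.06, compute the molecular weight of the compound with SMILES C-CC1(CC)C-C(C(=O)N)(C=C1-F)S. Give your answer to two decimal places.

217.30

Molecular formula: C10H16FNOS.
M = 10×12.011 + 1×18.998 + 16×1.008 + 1×14.007 + 1×15.999 + 1×32.06 = 217.30 g/mol.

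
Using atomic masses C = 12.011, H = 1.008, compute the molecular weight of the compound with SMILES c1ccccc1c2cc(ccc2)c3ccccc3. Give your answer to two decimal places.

Molecular formula: C18H14.
M = 18×12.011 + 14×1.008 = 230.31 g/mol.

230.31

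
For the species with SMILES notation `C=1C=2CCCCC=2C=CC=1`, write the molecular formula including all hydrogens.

Heavy atoms from the SMILES: 10 C.
Implicit hydrogens by atom environment:
  4 × C: 2 H each → 8
  4 × C (aromatic): 1 H each → 4
  2 × C (aromatic): no H
  Total hydrogens = 12.
Molecular formula: C10H12

C10H12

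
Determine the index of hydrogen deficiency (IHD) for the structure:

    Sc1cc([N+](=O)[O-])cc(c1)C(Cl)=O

Molecular formula from the SMILES: C7H4ClNO3S.
DoU = (2C + 2 + N − H − X)/2 = (2·7 + 2 + 1 − 4 − 1)/2 = 12/2 = 6.
(Structurally: 1 ring(s) + 5 π bond(s) = 6.)

6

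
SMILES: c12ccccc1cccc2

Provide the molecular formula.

Heavy atoms from the SMILES: 10 C.
Implicit hydrogens by atom environment:
  8 × C (aromatic): 1 H each → 8
  2 × C (aromatic): no H
  Total hydrogens = 8.
Molecular formula: C10H8

C10H8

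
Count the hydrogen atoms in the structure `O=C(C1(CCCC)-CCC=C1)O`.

16

Hydrogens are implicit in SMILES; fill each atom to its normal valence:
  5 × C: 2 H each → 10
  2 × C: 1 H each → 2
  2 × C: no H
  1 × C: 3 H
  1 × O: 1 H
  1 × O: no H
  Total hydrogens = 16.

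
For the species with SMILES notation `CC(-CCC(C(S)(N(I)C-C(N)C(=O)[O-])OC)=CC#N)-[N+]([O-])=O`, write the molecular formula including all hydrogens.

Heavy atoms from the SMILES: 12 C, 1 I, 4 N, 5 O, 1 S.
Implicit hydrogens by atom environment:
  4 × C: no H
  3 × C: 2 H each → 6
  3 × C: 1 H each → 3
  3 × O: no H
  2 × C: 3 H each → 6
  2 × N: no H
  2 × O (charge -1): no H
  1 × I: no H
  1 × N: 2 H
  1 × N (charge +1): no H
  1 × S: 1 H
  Total hydrogens = 18.
Net charge -1.
Molecular formula: C12H18IN4O5S-

C12H18IN4O5S-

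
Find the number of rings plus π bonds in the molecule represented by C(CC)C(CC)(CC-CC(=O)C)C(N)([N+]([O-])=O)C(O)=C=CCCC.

4

Molecular formula from the SMILES: C18H32N2O4.
DoU = (2C + 2 + N − H − X)/2 = (2·18 + 2 + 2 − 32 − 0)/2 = 8/2 = 4.
(Structurally: 0 ring(s) + 4 π bond(s) = 4.)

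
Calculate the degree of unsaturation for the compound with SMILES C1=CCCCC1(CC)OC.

Molecular formula from the SMILES: C9H16O.
DoU = (2C + 2 + N − H − X)/2 = (2·9 + 2 + 0 − 16 − 0)/2 = 4/2 = 2.
(Structurally: 1 ring(s) + 1 π bond(s) = 2.)

2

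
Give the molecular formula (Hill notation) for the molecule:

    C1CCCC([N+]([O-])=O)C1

C6H11NO2

Heavy atoms from the SMILES: 6 C, 1 N, 2 O.
Implicit hydrogens by atom environment:
  5 × C: 2 H each → 10
  1 × C: 1 H
  1 × N (charge +1): no H
  1 × O: no H
  1 × O (charge -1): no H
  Total hydrogens = 11.
Molecular formula: C6H11NO2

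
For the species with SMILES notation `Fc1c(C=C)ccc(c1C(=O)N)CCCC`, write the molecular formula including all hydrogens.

C13H16FNO

Heavy atoms from the SMILES: 13 C, 1 F, 1 N, 1 O.
Implicit hydrogens by atom environment:
  4 × C: 2 H each → 8
  4 × C (aromatic): no H
  2 × C (aromatic): 1 H each → 2
  1 × C: 3 H
  1 × C: 1 H
  1 × C: no H
  1 × F: no H
  1 × N: 2 H
  1 × O: no H
  Total hydrogens = 16.
Molecular formula: C13H16FNO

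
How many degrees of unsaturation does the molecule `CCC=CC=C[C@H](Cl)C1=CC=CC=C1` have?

6

Molecular formula from the SMILES: C13H15Cl.
DoU = (2C + 2 + N − H − X)/2 = (2·13 + 2 + 0 − 15 − 1)/2 = 12/2 = 6.
(Structurally: 1 ring(s) + 5 π bond(s) = 6.)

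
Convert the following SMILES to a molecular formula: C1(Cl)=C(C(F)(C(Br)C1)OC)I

Heavy atoms from the SMILES: 1 Br, 6 C, 1 Cl, 1 F, 1 I, 1 O.
Implicit hydrogens by atom environment:
  3 × C: no H
  1 × Br: no H
  1 × C: 3 H
  1 × C: 2 H
  1 × C: 1 H
  1 × Cl: no H
  1 × F: no H
  1 × I: no H
  1 × O: no H
  Total hydrogens = 6.
Molecular formula: C6H6BrClFIO

C6H6BrClFIO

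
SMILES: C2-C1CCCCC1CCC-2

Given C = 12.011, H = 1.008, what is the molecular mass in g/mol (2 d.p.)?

138.25

Molecular formula: C10H18.
M = 10×12.011 + 18×1.008 = 138.25 g/mol.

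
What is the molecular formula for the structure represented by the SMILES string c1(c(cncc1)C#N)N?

Heavy atoms from the SMILES: 6 C, 3 N.
Implicit hydrogens by atom environment:
  3 × C (aromatic): 1 H each → 3
  2 × C (aromatic): no H
  1 × C: no H
  1 × N: 2 H
  1 × N (aromatic): no H
  1 × N: no H
  Total hydrogens = 5.
Molecular formula: C6H5N3

C6H5N3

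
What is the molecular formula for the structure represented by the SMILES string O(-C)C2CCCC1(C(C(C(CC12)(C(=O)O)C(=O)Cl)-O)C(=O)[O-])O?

C14H18ClO8-

Heavy atoms from the SMILES: 14 C, 1 Cl, 8 O.
Implicit hydrogens by atom environment:
  5 × C: no H
  4 × C: 2 H each → 8
  4 × C: 1 H each → 4
  4 × O: no H
  3 × O: 1 H each → 3
  1 × C: 3 H
  1 × Cl: no H
  1 × O (charge -1): no H
  Total hydrogens = 18.
Net charge -1.
Molecular formula: C14H18ClO8-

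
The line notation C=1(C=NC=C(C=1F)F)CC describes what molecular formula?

Heavy atoms from the SMILES: 7 C, 2 F, 1 N.
Implicit hydrogens by atom environment:
  3 × C (aromatic): no H
  2 × C (aromatic): 1 H each → 2
  2 × F: no H
  1 × C: 3 H
  1 × C: 2 H
  1 × N (aromatic): no H
  Total hydrogens = 7.
Molecular formula: C7H7F2N

C7H7F2N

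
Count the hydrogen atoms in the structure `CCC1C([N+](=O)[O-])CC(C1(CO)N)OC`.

Hydrogens are implicit in SMILES; fill each atom to its normal valence:
  3 × C: 2 H each → 6
  3 × C: 1 H each → 3
  2 × C: 3 H each → 6
  2 × O: no H
  1 × C: no H
  1 × N: 2 H
  1 × N (charge +1): no H
  1 × O: 1 H
  1 × O (charge -1): no H
  Total hydrogens = 18.

18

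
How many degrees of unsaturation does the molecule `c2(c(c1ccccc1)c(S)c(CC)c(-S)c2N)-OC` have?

8

Molecular formula from the SMILES: C15H17NOS2.
DoU = (2C + 2 + N − H − X)/2 = (2·15 + 2 + 1 − 17 − 0)/2 = 16/2 = 8.
(Structurally: 2 ring(s) + 6 π bond(s) = 8.)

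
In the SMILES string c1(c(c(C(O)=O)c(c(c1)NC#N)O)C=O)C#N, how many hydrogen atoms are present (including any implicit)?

5

Hydrogens are implicit in SMILES; fill each atom to its normal valence:
  5 × C (aromatic): no H
  3 × C: no H
  2 × N: no H
  2 × O: 1 H each → 2
  2 × O: no H
  1 × C (aromatic): 1 H
  1 × C: 1 H
  1 × N: 1 H
  Total hydrogens = 5.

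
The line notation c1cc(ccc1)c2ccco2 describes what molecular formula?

C10H8O

Heavy atoms from the SMILES: 10 C, 1 O.
Implicit hydrogens by atom environment:
  8 × C (aromatic): 1 H each → 8
  2 × C (aromatic): no H
  1 × O (aromatic): no H
  Total hydrogens = 8.
Molecular formula: C10H8O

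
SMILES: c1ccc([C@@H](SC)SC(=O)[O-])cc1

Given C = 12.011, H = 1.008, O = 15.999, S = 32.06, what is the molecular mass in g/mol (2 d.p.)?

213.29

Molecular formula: C9H9O2S2-.
M = 9×12.011 + 9×1.008 + 2×15.999 + 2×32.06 = 213.29 g/mol.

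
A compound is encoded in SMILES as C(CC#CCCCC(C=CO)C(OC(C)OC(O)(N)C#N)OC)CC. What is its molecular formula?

Heavy atoms from the SMILES: 18 C, 2 N, 5 O.
Implicit hydrogens by atom environment:
  6 × C: 2 H each → 12
  5 × C: 1 H each → 5
  4 × C: no H
  3 × C: 3 H each → 9
  3 × O: no H
  2 × O: 1 H each → 2
  1 × N: 2 H
  1 × N: no H
  Total hydrogens = 30.
Molecular formula: C18H30N2O5

C18H30N2O5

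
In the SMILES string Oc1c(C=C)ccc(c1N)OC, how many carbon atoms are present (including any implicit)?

The symbol for carbon appears 9 times in the SMILES. Lowercase c denotes aromatic carbon and counts toward C.

9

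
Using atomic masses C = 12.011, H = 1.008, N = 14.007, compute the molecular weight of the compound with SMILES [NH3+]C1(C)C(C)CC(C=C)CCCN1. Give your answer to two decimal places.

183.32

Molecular formula: C11H23N2+.
M = 11×12.011 + 23×1.008 + 2×14.007 = 183.32 g/mol.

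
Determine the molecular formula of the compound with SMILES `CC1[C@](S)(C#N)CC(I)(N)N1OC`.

Heavy atoms from the SMILES: 7 C, 1 I, 3 N, 1 O, 1 S.
Implicit hydrogens by atom environment:
  3 × C: no H
  2 × C: 3 H each → 6
  2 × N: no H
  1 × C: 2 H
  1 × C: 1 H
  1 × I: no H
  1 × N: 2 H
  1 × O: no H
  1 × S: 1 H
  Total hydrogens = 12.
Molecular formula: C7H12IN3OS

C7H12IN3OS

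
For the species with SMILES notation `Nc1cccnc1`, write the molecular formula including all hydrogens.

Heavy atoms from the SMILES: 5 C, 2 N.
Implicit hydrogens by atom environment:
  4 × C (aromatic): 1 H each → 4
  1 × C (aromatic): no H
  1 × N: 2 H
  1 × N (aromatic): no H
  Total hydrogens = 6.
Molecular formula: C5H6N2

C5H6N2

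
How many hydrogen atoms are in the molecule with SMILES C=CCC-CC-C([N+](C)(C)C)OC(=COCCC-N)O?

Hydrogens are implicit in SMILES; fill each atom to its normal valence:
  8 × C: 2 H each → 16
  3 × C: 3 H each → 9
  3 × C: 1 H each → 3
  2 × O: no H
  1 × C: no H
  1 × N: 2 H
  1 × N (charge +1): no H
  1 × O: 1 H
  Total hydrogens = 31.

31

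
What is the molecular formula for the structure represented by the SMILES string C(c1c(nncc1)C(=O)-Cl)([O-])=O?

Heavy atoms from the SMILES: 6 C, 1 Cl, 2 N, 3 O.
Implicit hydrogens by atom environment:
  2 × C (aromatic): 1 H each → 2
  2 × C (aromatic): no H
  2 × C: no H
  2 × N (aromatic): no H
  2 × O: no H
  1 × Cl: no H
  1 × O (charge -1): no H
  Total hydrogens = 2.
Net charge -1.
Molecular formula: C6H2ClN2O3-

C6H2ClN2O3-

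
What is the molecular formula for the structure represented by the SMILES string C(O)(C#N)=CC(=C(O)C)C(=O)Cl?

Heavy atoms from the SMILES: 7 C, 1 Cl, 1 N, 3 O.
Implicit hydrogens by atom environment:
  5 × C: no H
  2 × O: 1 H each → 2
  1 × C: 3 H
  1 × C: 1 H
  1 × Cl: no H
  1 × N: no H
  1 × O: no H
  Total hydrogens = 6.
Molecular formula: C7H6ClNO3

C7H6ClNO3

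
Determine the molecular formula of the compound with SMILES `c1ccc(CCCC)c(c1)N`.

C10H15N

Heavy atoms from the SMILES: 10 C, 1 N.
Implicit hydrogens by atom environment:
  4 × C (aromatic): 1 H each → 4
  3 × C: 2 H each → 6
  2 × C (aromatic): no H
  1 × C: 3 H
  1 × N: 2 H
  Total hydrogens = 15.
Molecular formula: C10H15N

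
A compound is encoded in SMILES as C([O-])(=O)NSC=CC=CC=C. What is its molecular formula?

C7H8NO2S-

Heavy atoms from the SMILES: 7 C, 1 N, 2 O, 1 S.
Implicit hydrogens by atom environment:
  5 × C: 1 H each → 5
  1 × C: 2 H
  1 × C: no H
  1 × N: 1 H
  1 × O: no H
  1 × O (charge -1): no H
  1 × S: no H
  Total hydrogens = 8.
Net charge -1.
Molecular formula: C7H8NO2S-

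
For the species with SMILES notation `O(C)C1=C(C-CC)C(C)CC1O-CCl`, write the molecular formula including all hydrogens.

C11H19ClO2

Heavy atoms from the SMILES: 11 C, 1 Cl, 2 O.
Implicit hydrogens by atom environment:
  4 × C: 2 H each → 8
  3 × C: 3 H each → 9
  2 × C: 1 H each → 2
  2 × C: no H
  2 × O: no H
  1 × Cl: no H
  Total hydrogens = 19.
Molecular formula: C11H19ClO2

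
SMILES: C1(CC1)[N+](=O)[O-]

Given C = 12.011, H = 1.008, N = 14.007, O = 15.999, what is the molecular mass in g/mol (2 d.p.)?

87.08

Molecular formula: C3H5NO2.
M = 3×12.011 + 5×1.008 + 1×14.007 + 2×15.999 = 87.08 g/mol.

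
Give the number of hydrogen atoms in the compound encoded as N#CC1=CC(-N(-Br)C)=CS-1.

Hydrogens are implicit in SMILES; fill each atom to its normal valence:
  2 × C (aromatic): 1 H each → 2
  2 × C (aromatic): no H
  2 × N: no H
  1 × Br: no H
  1 × C: 3 H
  1 × C: no H
  1 × S (aromatic): no H
  Total hydrogens = 5.

5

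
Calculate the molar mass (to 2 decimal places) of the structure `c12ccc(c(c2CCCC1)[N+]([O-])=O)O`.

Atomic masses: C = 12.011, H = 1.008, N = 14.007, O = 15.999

Molecular formula: C10H11NO3.
M = 10×12.011 + 11×1.008 + 1×14.007 + 3×15.999 = 193.20 g/mol.

193.20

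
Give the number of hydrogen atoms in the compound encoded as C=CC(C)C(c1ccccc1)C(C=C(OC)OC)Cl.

21

Hydrogens are implicit in SMILES; fill each atom to its normal valence:
  5 × C: 1 H each → 5
  5 × C (aromatic): 1 H each → 5
  3 × C: 3 H each → 9
  2 × O: no H
  1 × C: 2 H
  1 × C: no H
  1 × C (aromatic): no H
  1 × Cl: no H
  Total hydrogens = 21.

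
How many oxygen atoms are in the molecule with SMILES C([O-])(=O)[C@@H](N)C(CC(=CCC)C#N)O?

3

The symbol for oxygen appears 3 times in the SMILES.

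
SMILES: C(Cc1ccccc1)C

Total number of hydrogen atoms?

12

Hydrogens are implicit in SMILES; fill each atom to its normal valence:
  5 × C (aromatic): 1 H each → 5
  2 × C: 2 H each → 4
  1 × C: 3 H
  1 × C (aromatic): no H
  Total hydrogens = 12.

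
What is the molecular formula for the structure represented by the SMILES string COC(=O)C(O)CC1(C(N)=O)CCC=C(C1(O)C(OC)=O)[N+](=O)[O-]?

Heavy atoms from the SMILES: 13 C, 2 N, 9 O.
Implicit hydrogens by atom environment:
  6 × C: no H
  6 × O: no H
  3 × C: 2 H each → 6
  2 × C: 3 H each → 6
  2 × C: 1 H each → 2
  2 × O: 1 H each → 2
  1 × N: 2 H
  1 × N (charge +1): no H
  1 × O (charge -1): no H
  Total hydrogens = 18.
Molecular formula: C13H18N2O9

C13H18N2O9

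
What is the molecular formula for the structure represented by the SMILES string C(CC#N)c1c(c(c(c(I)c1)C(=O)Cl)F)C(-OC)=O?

Heavy atoms from the SMILES: 12 C, 1 Cl, 1 F, 1 I, 1 N, 3 O.
Implicit hydrogens by atom environment:
  5 × C (aromatic): no H
  3 × C: no H
  3 × O: no H
  2 × C: 2 H each → 4
  1 × C: 3 H
  1 × C (aromatic): 1 H
  1 × Cl: no H
  1 × F: no H
  1 × I: no H
  1 × N: no H
  Total hydrogens = 8.
Molecular formula: C12H8ClFINO3

C12H8ClFINO3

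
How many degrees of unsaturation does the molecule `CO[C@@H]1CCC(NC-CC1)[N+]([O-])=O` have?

2

Molecular formula from the SMILES: C8H16N2O3.
DoU = (2C + 2 + N − H − X)/2 = (2·8 + 2 + 2 − 16 − 0)/2 = 4/2 = 2.
(Structurally: 1 ring(s) + 1 π bond(s) = 2.)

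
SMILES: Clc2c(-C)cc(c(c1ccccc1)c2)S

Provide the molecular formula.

C13H11ClS

Heavy atoms from the SMILES: 13 C, 1 Cl, 1 S.
Implicit hydrogens by atom environment:
  7 × C (aromatic): 1 H each → 7
  5 × C (aromatic): no H
  1 × C: 3 H
  1 × Cl: no H
  1 × S: 1 H
  Total hydrogens = 11.
Molecular formula: C13H11ClS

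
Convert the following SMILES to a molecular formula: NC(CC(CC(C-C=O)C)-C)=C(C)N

Heavy atoms from the SMILES: 11 C, 2 N, 1 O.
Implicit hydrogens by atom environment:
  3 × C: 3 H each → 9
  3 × C: 2 H each → 6
  3 × C: 1 H each → 3
  2 × C: no H
  2 × N: 2 H each → 4
  1 × O: no H
  Total hydrogens = 22.
Molecular formula: C11H22N2O

C11H22N2O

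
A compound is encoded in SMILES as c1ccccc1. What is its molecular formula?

Heavy atoms from the SMILES: 6 C.
Implicit hydrogens by atom environment:
  6 × C (aromatic): 1 H each → 6
  Total hydrogens = 6.
Molecular formula: C6H6

C6H6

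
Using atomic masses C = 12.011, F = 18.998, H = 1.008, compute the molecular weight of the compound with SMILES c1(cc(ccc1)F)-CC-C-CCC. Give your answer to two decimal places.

Molecular formula: C12H17F.
M = 12×12.011 + 1×18.998 + 17×1.008 = 180.27 g/mol.

180.27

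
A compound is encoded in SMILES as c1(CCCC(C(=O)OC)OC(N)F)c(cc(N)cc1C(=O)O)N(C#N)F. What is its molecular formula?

C15H18F2N4O5

Heavy atoms from the SMILES: 15 C, 2 F, 4 N, 5 O.
Implicit hydrogens by atom environment:
  4 × C (aromatic): no H
  4 × O: no H
  3 × C: 2 H each → 6
  3 × C: no H
  2 × C (aromatic): 1 H each → 2
  2 × C: 1 H each → 2
  2 × F: no H
  2 × N: 2 H each → 4
  2 × N: no H
  1 × C: 3 H
  1 × O: 1 H
  Total hydrogens = 18.
Molecular formula: C15H18F2N4O5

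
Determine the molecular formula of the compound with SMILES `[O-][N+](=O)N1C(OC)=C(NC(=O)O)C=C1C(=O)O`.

Heavy atoms from the SMILES: 7 C, 3 N, 7 O.
Implicit hydrogens by atom environment:
  4 × O: no H
  3 × C (aromatic): no H
  2 × C: no H
  2 × O: 1 H each → 2
  1 × C: 3 H
  1 × C (aromatic): 1 H
  1 × N: 1 H
  1 × N (aromatic): no H
  1 × N (charge +1): no H
  1 × O (charge -1): no H
  Total hydrogens = 7.
Molecular formula: C7H7N3O7

C7H7N3O7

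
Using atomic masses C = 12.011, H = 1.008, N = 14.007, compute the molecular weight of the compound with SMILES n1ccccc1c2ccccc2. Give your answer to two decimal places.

Molecular formula: C11H9N.
M = 11×12.011 + 9×1.008 + 1×14.007 = 155.20 g/mol.

155.20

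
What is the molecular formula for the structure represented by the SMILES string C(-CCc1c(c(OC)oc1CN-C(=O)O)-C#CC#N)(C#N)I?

C14H12IN3O4

Heavy atoms from the SMILES: 14 C, 1 I, 3 N, 4 O.
Implicit hydrogens by atom environment:
  5 × C: no H
  4 × C (aromatic): no H
  3 × C: 2 H each → 6
  2 × N: no H
  2 × O: no H
  1 × C: 3 H
  1 × C: 1 H
  1 × I: no H
  1 × N: 1 H
  1 × O: 1 H
  1 × O (aromatic): no H
  Total hydrogens = 12.
Molecular formula: C14H12IN3O4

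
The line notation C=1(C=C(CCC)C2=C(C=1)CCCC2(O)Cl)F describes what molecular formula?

C13H16ClFO

Heavy atoms from the SMILES: 13 C, 1 Cl, 1 F, 1 O.
Implicit hydrogens by atom environment:
  5 × C: 2 H each → 10
  4 × C (aromatic): no H
  2 × C (aromatic): 1 H each → 2
  1 × C: 3 H
  1 × C: no H
  1 × Cl: no H
  1 × F: no H
  1 × O: 1 H
  Total hydrogens = 16.
Molecular formula: C13H16ClFO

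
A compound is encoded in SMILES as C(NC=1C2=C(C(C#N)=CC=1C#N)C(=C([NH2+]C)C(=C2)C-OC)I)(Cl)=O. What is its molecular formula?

Heavy atoms from the SMILES: 16 C, 1 Cl, 1 I, 4 N, 2 O.
Implicit hydrogens by atom environment:
  8 × C (aromatic): no H
  3 × C: no H
  2 × C: 3 H each → 6
  2 × C (aromatic): 1 H each → 2
  2 × N: no H
  2 × O: no H
  1 × C: 2 H
  1 × Cl: no H
  1 × I: no H
  1 × N (charge +1): 2 H
  1 × N: 1 H
  Total hydrogens = 13.
Net charge +1.
Molecular formula: C16H13ClIN4O2+

C16H13ClIN4O2+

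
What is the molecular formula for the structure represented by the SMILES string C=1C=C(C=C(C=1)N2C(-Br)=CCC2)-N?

C10H11BrN2

Heavy atoms from the SMILES: 1 Br, 10 C, 2 N.
Implicit hydrogens by atom environment:
  4 × C (aromatic): 1 H each → 4
  2 × C: 2 H each → 4
  2 × C (aromatic): no H
  1 × Br: no H
  1 × C: 1 H
  1 × C: no H
  1 × N: 2 H
  1 × N: no H
  Total hydrogens = 11.
Molecular formula: C10H11BrN2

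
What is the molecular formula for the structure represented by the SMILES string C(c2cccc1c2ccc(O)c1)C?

Heavy atoms from the SMILES: 12 C, 1 O.
Implicit hydrogens by atom environment:
  6 × C (aromatic): 1 H each → 6
  4 × C (aromatic): no H
  1 × C: 3 H
  1 × C: 2 H
  1 × O: 1 H
  Total hydrogens = 12.
Molecular formula: C12H12O

C12H12O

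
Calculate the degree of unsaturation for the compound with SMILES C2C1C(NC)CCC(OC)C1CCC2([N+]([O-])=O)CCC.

Molecular formula from the SMILES: C15H28N2O3.
DoU = (2C + 2 + N − H − X)/2 = (2·15 + 2 + 2 − 28 − 0)/2 = 6/2 = 3.
(Structurally: 2 ring(s) + 1 π bond(s) = 3.)

3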